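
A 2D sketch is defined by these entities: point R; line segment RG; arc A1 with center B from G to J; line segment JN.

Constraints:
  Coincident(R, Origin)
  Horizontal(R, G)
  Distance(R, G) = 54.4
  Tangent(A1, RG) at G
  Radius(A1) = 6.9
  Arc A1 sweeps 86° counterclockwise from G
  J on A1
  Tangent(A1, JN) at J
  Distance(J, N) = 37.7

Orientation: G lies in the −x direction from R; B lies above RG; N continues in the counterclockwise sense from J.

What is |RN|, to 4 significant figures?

62.87

R is at the origin; RG is horizontal with |RG| = 54.4 and G on the −x side, so G = (-54.40, 0.000). Since A1 is tangent to RG there, BG ⟂ RG, so B = G + (0, 6.9) = (-54.40, 6.900). On A1, G sits at bearing -90° from B; an 86° counterclockwise sweep puts J at bearing -4°, so J = B + 6.9·(cos -4°, sin -4°) = (-47.52, 6.419). A1 meets JN tangentially, so BJ is at right angles to JN, so JN runs along (−sin -4°, cos -4°); with |JN| = 37.7, N = (-44.89, 44.03). Then |RN| = |N − R| = 62.87.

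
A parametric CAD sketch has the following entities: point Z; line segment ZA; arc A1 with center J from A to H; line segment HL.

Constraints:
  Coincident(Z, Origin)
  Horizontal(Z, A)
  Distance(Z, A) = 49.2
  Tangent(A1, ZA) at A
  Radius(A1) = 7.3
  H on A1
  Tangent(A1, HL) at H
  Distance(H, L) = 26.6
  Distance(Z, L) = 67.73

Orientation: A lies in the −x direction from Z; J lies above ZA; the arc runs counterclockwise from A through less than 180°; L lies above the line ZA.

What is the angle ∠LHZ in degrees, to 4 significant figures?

141.5°

Z is at the origin; Z and A share the same y with |ZA| = 49.2 and A on the −x side, so A = (-49.20, 0.000). The tangent condition forces JA to be normal to ZA, so J = A + (0, 7.3) = (-49.20, 7.300). Since JH ⟂ HL (tangency), |JL| = √(7.3² + 26.6²) = 27.58 regardless of where H sits on A1. So L lies on both circle(Z, 67.73) and circle(J, 27.58); the above-ZA intersection is L = (-59.13, 33.04). H is the foot of the tangent from L: H = (-43.33, 11.64).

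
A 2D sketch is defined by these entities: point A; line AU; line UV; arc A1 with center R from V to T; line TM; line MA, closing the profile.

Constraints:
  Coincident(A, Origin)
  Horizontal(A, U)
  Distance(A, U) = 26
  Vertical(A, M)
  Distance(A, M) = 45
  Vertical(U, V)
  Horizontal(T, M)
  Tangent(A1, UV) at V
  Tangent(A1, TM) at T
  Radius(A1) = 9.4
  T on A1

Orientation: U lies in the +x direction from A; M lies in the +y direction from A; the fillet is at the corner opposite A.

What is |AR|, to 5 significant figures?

39.280

A is at the origin; A and U share the same y with |AU| = 26.0 and U on the +x side, so U = (26.000, 0.0000). AM is vertical with |AM| = 45.0 and M on the +y side, so M = (0.0000, 45.000). The virtual corner opposite A is at (26.000, 45.000). A1 meets UV tangentially, so RV is at right angles to UV and A1 meets TM tangentially, so RT is at right angles to TM, with radius 9.4, so the center R sits 9.4 in from both sides at R = (16.600, 35.600). Then |AR| = |R − A| = 39.280.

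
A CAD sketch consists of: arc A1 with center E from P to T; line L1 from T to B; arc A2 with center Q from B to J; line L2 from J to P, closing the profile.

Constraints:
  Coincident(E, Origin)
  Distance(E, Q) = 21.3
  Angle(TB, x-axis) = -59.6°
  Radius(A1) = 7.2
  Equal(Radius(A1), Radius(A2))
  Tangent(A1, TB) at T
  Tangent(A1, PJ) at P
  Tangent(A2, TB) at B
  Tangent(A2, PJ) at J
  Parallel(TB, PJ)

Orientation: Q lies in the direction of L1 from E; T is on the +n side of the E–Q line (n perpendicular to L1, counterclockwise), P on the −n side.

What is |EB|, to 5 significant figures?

22.484

Tangency of A1 to both parallel lines with radius 7.2 puts T and P at E ± 7.2·n: T = (6.2101, 3.6434), P = (-6.2101, -3.6434). Equal radii place B and J the same way about Q: B = Q + 7.2·n = (16.989, -14.728), J = Q − 7.2·n = (4.5684, -22.015). Then |EB| = |B − E| = 22.484.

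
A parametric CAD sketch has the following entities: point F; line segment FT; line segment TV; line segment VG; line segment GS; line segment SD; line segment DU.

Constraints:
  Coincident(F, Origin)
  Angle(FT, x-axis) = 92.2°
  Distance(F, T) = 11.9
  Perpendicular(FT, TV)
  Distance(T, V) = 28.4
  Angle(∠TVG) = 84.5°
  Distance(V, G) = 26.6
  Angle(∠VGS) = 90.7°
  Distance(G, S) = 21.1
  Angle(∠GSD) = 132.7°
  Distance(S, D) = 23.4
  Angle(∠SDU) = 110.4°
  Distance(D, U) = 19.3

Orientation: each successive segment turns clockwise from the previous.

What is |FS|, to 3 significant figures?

13.7

∠TVG = 84.5° gives VG at -93.3° from the x-axis; with |VG| = 26.6, G = (26.4, -13.6). ∠VGS = 90.7° gives GS at 177° from the x-axis; with |GS| = 21.1, S = (5.31, -12.6). Then |FS| = |S − F| = 13.7.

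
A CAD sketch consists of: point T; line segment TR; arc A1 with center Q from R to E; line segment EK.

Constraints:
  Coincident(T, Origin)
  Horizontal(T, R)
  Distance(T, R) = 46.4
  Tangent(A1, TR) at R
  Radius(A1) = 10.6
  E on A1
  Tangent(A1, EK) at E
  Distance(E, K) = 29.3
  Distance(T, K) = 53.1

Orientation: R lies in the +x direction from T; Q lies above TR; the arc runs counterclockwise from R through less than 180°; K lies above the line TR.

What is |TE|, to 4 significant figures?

57.17

Checks: |QE| = 10.60 ✓; ∠(QE, EK) = 90.00° ✓; |EK| = 29.30 ✓; |TK| = 53.10 ✓.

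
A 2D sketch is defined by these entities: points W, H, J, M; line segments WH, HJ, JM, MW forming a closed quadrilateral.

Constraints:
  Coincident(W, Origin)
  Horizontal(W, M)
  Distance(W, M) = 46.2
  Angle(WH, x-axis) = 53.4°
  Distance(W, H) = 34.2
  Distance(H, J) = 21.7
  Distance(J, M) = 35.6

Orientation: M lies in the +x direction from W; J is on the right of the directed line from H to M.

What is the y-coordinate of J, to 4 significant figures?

7.688

W is at the origin; W and M share the same y with |WM| = 46.2 and M in +x, so M = (46.2, 0). WH runs at 53.4° with |WH| = 34.2, so H = (20.39, 27.46). J is determined by |HJ| = 21.7 and |JM| = 35.6 together: it lies at the intersection of circle(H, 21.7) and circle(M, 35.6). With |HM| = 37.68, the foot of the radical line on HM is 8.273 from H and the perpendicular offset is √(21.7² − 8.273²) = 20.06. Taking the right-of-HM solution: J = (11.44, 7.688).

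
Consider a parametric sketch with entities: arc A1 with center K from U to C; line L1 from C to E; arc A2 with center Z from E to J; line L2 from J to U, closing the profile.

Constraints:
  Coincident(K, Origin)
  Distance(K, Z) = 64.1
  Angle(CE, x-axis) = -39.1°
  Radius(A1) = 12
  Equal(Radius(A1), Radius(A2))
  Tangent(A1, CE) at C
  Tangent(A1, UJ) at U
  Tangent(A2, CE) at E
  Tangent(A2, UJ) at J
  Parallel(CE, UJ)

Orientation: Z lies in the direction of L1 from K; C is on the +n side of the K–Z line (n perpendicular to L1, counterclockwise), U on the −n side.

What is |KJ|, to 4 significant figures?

65.21

Tangency of A1 to both parallel lines with radius 12.0 puts C and U at K ± 12.0·n: C = (7.568, 9.313), U = (-7.568, -9.313). Equal radii place E and J the same way about Z: E = Z + 12.0·n = (57.31, -31.11), J = Z − 12.0·n = (42.18, -49.74). Then |KJ| = |J − K| = 65.21.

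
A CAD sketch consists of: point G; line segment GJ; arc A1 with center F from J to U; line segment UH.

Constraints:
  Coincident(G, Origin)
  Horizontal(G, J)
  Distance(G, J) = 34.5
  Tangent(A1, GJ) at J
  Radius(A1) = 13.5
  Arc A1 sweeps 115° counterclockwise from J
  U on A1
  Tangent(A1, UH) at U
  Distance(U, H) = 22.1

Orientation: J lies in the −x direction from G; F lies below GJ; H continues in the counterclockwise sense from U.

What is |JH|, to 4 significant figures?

39.34

G is at the origin; GJ is horizontal with |GJ| = 34.5 and J on the −x side, so J = (-34.50, 0.000). The tangent condition forces FJ to be normal to GJ, so F = J + (0, -13.5) = (-34.50, -13.50). On A1, J sits at bearing 90° from F; a 115° counterclockwise sweep puts U at bearing 205°, so U = F + 13.5·(cos 205°, sin 205°) = (-46.74, -19.21). A1 meets UH tangentially, so FU is at right angles to UH, so UH runs along (−sin 205°, cos 205°); with |UH| = 22.1, H = (-37.40, -39.23). Then |JH| = |H − J| = 39.34.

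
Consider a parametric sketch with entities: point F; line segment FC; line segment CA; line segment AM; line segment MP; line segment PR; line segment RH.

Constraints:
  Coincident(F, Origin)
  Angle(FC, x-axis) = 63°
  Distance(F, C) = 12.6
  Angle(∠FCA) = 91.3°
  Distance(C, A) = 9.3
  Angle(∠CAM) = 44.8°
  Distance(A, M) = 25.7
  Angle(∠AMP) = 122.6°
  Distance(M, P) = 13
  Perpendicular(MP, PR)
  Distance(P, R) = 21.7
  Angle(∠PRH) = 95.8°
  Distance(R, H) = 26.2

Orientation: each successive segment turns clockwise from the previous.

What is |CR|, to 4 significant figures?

17.89

F is at the origin; FC runs at 63.0° with length 12.6, so C = (5.720, 11.23). ∠FCA = 91.3° gives CA at -25.70° from the x-axis; with |CA| = 9.3, A = (14.10, 7.194). ∠CAM = 44.8° gives AM at -160.9° from the x-axis; with |AM| = 25.7, M = (-10.18, -1.216). ∠AMP = 122.6° gives MP at 141.7° from the x-axis; with |MP| = 13.0, P = (-20.39, 6.841). The perpendicularity gives PR at right angles to MP, so PR runs at 51.70°; with |PR| = 21.7, R = (-6.938, 23.87). Then |CR| = |R − C| = 17.89.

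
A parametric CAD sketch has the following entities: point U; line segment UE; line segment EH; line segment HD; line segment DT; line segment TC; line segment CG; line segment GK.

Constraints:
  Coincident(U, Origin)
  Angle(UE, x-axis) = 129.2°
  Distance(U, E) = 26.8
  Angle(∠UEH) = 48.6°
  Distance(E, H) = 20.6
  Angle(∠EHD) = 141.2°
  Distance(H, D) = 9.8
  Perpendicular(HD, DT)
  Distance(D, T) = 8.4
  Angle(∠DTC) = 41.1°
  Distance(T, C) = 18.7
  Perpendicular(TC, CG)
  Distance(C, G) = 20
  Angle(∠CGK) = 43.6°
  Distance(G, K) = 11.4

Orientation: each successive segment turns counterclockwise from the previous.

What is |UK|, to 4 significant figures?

24.98

U is at the origin; UE runs at 129.2° with length 26.8, so E = (-16.94, 20.77). ∠UEH = 48.6° gives EH at -99.40° from the x-axis; with |EH| = 20.6, H = (-20.30, 0.4451). ∠EHD = 141.2° gives HD at -60.60° from the x-axis; with |HD| = 9.8, D = (-15.49, -8.093). The perpendicularity gives DT at right angles to HD, so DT runs at 29.40°; with |DT| = 8.4, T = (-8.174, -3.969). ∠DTC = 41.1° gives TC at 168.3° from the x-axis; with |TC| = 18.7, C = (-26.49, -0.1771). TC ⟂ CG, so CG runs at -101.7°; with |CG| = 20.0, G = (-30.54, -19.76). ∠CGK = 43.6° gives GK at 34.70° from the x-axis; with |GK| = 11.4, K = (-21.17, -13.27). Then |UK| = |K − U| = 24.98.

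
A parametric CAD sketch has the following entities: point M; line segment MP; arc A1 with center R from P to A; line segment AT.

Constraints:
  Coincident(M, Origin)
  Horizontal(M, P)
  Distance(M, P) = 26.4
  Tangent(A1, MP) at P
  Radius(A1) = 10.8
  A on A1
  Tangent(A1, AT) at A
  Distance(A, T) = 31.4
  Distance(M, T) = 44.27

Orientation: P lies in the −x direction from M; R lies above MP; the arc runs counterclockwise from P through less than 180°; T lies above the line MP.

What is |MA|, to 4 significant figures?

18.77

Checks: ∠(RP, PM) = 90.00° ✓; |RP| = 10.80 ✓; |RA| = 10.80 ✓; ∠(RA, AT) = 90.00° ✓; |AT| = 31.40 ✓; |MT| = 44.27 ✓.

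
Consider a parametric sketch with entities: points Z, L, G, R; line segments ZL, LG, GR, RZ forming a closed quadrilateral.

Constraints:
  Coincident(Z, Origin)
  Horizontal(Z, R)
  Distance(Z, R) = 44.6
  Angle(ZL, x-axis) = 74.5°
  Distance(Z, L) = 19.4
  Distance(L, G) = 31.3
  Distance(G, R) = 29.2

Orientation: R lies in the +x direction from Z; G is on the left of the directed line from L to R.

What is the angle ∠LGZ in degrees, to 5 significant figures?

21.551°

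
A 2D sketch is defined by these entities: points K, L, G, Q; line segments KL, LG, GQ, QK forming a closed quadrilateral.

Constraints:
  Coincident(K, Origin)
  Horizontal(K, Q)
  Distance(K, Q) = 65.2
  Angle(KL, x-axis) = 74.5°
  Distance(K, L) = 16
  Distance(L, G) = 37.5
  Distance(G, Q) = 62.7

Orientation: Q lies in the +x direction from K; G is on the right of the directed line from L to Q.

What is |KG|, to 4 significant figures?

22.95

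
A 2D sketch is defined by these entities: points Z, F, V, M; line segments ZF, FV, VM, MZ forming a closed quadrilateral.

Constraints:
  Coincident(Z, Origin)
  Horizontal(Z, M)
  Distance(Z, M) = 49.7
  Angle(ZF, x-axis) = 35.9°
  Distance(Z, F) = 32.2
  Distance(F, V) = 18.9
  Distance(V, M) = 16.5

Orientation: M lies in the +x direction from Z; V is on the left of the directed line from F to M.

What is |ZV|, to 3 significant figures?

47.4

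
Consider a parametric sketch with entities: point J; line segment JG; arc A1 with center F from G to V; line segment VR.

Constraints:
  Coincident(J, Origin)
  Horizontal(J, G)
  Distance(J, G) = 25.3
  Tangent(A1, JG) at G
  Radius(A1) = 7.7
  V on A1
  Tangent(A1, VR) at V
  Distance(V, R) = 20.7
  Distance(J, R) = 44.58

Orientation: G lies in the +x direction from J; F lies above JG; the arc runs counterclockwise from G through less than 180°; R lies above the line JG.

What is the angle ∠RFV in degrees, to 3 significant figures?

69.6°

Checks: |FG| = 7.700 ✓; |FV| = 7.700 ✓; ∠(FV, VR) = 90.00° ✓; |VR| = 20.70 ✓; |JR| = 44.58 ✓.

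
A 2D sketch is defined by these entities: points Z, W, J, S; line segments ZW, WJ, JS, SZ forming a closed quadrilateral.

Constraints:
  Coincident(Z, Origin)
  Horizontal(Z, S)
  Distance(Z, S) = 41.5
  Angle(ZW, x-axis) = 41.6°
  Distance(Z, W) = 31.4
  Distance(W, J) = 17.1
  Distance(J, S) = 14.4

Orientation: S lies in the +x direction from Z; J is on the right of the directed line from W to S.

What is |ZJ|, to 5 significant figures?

28.083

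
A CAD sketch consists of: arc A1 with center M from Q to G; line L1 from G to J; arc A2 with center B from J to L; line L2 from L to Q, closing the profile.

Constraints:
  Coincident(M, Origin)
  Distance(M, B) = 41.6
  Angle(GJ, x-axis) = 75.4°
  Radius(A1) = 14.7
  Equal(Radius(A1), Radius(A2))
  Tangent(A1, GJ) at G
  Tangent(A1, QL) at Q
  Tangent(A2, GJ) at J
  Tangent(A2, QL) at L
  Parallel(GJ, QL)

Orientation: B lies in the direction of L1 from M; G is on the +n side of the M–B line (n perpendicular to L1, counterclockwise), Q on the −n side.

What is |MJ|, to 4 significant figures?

44.12

Tangency of A1 to both parallel lines with radius 14.7 puts G and Q at M ± 14.7·n: G = (-14.23, 3.705), Q = (14.23, -3.705). Equal radii place J and L the same way about B: J = B + 14.7·n = (-3.739, 43.96), L = B − 14.7·n = (24.71, 36.55). Then |MJ| = |J − M| = 44.12.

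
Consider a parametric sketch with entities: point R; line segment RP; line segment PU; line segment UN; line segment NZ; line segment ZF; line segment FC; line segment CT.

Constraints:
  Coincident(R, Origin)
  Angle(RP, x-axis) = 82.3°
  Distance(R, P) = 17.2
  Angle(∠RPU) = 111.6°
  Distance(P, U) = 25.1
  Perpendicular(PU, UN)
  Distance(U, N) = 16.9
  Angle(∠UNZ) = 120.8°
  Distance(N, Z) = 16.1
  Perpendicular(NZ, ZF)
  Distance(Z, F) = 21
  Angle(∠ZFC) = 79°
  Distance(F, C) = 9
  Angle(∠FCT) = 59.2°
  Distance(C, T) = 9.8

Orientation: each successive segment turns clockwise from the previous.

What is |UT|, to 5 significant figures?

22.594

∠ZFC = 79.0° gives FC at 33.700° from the x-axis; with |FC| = 9.0, C = (12.002, 15.265). ∠FCT = 59.2° gives CT at -87.100° from the x-axis; with |CT| = 9.8, T = (12.498, 5.4778). Then |UT| = |T − U| = 22.594.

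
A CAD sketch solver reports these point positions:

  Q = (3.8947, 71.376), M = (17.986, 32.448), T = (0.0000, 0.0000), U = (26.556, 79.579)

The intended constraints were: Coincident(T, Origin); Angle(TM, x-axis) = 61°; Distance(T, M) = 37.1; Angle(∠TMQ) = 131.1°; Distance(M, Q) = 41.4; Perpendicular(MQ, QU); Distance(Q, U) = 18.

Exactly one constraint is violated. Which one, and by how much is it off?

Distance(Q, U) = 18 — off by 6.10.

T = (0.00, 0.00) ✓; TM at 61.00° ✓; |TM| = 37.10 ✓; ∠TMQ = 131.1° ✓; |MQ| = 41.40 ✓; ∠(MQ, QU) = 90.00° ✓; |QU| = 24.10 ✗.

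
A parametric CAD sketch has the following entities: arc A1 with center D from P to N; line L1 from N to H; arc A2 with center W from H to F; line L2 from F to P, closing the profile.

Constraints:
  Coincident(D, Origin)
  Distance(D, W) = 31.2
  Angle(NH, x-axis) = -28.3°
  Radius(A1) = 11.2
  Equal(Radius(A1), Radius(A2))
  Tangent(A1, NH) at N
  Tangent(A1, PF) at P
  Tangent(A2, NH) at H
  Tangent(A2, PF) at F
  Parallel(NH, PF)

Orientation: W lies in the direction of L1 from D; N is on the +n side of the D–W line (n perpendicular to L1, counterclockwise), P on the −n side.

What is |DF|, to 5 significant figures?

33.149

The slot axis is L1's direction at -28.3°, so u = (cos -28.3°, sin -28.3°) = (0.88048, -0.47409) and n = (−sin -28.3°, cos -28.3°) = (0.47409, 0.88048). D is at the origin and W lies 31.2 along u from D, so W = 31.2·u = (27.471, -14.792). Tangency of A1 to both parallel lines with radius 11.2 puts N and P at D ± 11.2·n: N = (5.3098, 9.8613), P = (-5.3098, -9.8613). Equal radii place H and F the same way about W: H = W + 11.2·n = (32.781, -4.9302), F = W − 11.2·n = (22.161, -24.653). Then |DF| = |F − D| = 33.149.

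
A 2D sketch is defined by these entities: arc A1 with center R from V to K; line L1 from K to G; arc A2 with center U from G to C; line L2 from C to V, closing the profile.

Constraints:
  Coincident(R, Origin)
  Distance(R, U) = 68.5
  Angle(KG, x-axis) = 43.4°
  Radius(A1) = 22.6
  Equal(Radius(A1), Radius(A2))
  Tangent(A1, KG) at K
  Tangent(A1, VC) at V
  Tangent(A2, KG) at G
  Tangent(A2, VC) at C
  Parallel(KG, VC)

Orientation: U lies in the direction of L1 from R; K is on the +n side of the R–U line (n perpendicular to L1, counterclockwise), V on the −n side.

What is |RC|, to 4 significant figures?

72.13

The slot axis is L1's direction at 43.4°, so u = (cos 43.4°, sin 43.4°) = (0.7266, 0.6871) and n = (−sin 43.4°, cos 43.4°) = (-0.6871, 0.7266). R is at the origin and U lies 68.5 along u from R, so U = 68.5·u = (49.77, 47.07). Tangency of A1 to both parallel lines with radius 22.6 puts K and V at R ± 22.6·n: K = (-15.53, 16.42), V = (15.53, -16.42). Equal radii place G and C the same way about U: G = U + 22.6·n = (34.24, 63.49), C = U − 22.6·n = (65.30, 30.64). Then |RC| = |C − R| = 72.13.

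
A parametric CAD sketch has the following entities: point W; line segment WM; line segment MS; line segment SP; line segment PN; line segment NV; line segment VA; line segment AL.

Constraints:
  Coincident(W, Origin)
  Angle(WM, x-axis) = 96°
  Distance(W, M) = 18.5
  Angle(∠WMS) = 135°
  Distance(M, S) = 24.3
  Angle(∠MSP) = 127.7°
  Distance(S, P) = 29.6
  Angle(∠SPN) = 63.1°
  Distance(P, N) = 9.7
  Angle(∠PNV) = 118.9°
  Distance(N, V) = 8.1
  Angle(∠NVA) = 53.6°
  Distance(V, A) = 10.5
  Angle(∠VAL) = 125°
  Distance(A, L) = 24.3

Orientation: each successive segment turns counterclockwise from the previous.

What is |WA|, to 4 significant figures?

51.54

∠PNV = 118.9° gives NV at 11.30° from the x-axis; with |NV| = 8.1, V = (-35.42, 21.06). ∠NVA = 53.6° gives VA at 137.7° from the x-axis; with |VA| = 10.5, A = (-43.19, 28.13). Then |WA| = |A − W| = 51.54.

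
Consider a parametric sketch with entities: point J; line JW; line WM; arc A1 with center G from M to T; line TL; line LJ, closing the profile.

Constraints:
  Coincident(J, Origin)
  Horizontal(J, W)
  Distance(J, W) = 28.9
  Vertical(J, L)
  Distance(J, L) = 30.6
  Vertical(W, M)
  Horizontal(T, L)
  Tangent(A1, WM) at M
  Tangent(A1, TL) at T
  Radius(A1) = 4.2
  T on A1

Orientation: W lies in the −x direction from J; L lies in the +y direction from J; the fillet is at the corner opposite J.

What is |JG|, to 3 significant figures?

36.2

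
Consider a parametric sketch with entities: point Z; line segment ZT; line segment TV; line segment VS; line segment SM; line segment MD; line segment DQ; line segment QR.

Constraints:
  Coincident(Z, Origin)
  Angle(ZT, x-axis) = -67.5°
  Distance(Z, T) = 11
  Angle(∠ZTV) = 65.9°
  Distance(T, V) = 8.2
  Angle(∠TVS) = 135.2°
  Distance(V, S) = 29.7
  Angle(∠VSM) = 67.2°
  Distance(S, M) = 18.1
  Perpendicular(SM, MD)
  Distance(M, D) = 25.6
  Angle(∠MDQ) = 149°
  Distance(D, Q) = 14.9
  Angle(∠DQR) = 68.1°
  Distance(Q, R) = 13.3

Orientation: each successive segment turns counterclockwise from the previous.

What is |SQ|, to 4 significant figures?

39.76

Z is at the origin; ZT runs at -67.5° with length 11.0, so T = (4.210, -10.16). ∠ZTV = 65.9° gives TV at 46.60° from the x-axis; with |TV| = 8.2, V = (9.844, -4.205). ∠TVS = 135.2° gives VS at 91.40° from the x-axis; with |VS| = 29.7, S = (9.118, 25.49). ∠VSM = 67.2° gives SM at -155.8° from the x-axis; with |SM| = 18.1, M = (-7.391, 18.07). SM is perpendicular to MD, so MD runs at -65.80°; with |MD| = 25.6, D = (3.103, -5.284). ∠MDQ = 149.0° gives DQ at -34.80° from the x-axis; with |DQ| = 14.9, Q = (15.34, -13.79). Then |SQ| = |Q − S| = 39.76.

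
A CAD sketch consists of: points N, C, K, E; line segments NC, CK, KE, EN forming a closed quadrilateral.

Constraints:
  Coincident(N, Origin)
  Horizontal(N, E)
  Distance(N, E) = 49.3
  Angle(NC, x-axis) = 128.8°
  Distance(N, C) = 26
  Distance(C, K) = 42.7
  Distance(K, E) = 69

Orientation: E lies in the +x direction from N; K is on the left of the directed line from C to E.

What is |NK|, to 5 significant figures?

55.915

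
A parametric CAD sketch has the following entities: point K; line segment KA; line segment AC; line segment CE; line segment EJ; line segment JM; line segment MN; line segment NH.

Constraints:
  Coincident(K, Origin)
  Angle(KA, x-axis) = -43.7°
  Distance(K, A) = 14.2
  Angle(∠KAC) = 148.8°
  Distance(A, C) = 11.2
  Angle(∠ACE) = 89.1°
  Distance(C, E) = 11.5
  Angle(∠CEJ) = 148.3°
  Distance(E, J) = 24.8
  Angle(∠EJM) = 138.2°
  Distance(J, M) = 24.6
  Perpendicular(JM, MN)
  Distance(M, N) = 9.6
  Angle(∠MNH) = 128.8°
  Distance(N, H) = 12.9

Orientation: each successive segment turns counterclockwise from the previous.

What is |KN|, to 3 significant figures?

27.8

∠EJM = 138.2° gives JM at 152° from the x-axis; with |JM| = 24.6, M = (-6.71, 33.9). JM is perpendicular to MN, so MN runs at -118°; with |MN| = 9.6, N = (-11.2, 25.4). Then |KN| = |N − K| = 27.8.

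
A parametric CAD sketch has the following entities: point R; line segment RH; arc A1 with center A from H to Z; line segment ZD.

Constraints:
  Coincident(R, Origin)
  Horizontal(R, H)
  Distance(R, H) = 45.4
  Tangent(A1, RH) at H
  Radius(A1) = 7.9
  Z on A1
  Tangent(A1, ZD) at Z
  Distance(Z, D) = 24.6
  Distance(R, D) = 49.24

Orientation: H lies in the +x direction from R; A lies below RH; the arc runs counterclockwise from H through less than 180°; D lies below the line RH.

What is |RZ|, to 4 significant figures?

38.30

Checks: |RH| = 45.40 ✓; |AZ| = 7.900 ✓; ∠(AZ, ZD) = 90.00° ✓; |ZD| = 24.60 ✓; |RD| = 49.24 ✓.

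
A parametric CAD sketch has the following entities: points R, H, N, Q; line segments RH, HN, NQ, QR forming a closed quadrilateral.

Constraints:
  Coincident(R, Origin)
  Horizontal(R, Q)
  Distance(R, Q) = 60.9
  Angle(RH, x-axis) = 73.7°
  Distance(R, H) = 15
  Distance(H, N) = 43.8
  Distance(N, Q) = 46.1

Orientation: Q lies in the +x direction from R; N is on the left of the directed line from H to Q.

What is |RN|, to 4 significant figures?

56.53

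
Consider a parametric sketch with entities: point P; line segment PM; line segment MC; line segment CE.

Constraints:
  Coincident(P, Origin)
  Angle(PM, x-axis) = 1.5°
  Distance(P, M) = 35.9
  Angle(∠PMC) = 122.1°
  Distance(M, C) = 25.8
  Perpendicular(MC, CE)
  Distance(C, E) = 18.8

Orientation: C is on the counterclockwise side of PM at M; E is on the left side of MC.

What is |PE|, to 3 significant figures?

46.4

P is at the origin; PM runs at 1.5° with length 35.9, so M = 35.9·(cos 1.5°, sin 1.5°) = (35.9, 0.940). ∠PMC = 122.1°, so MC runs at 1.5° + (180° − 122.1°) = 59.4° from the x-axis; with |MC| = 25.8, C = M + 25.8·(cos 59.4°, sin 59.4°) = (49.0, 23.1). MC is perpendicular to CE; with |CE| = 18.8 on the left of MC, E = C + 18.8·(-0.861, 0.509) = (32.8, 32.7). Then |PE| = |E − P| = 46.4.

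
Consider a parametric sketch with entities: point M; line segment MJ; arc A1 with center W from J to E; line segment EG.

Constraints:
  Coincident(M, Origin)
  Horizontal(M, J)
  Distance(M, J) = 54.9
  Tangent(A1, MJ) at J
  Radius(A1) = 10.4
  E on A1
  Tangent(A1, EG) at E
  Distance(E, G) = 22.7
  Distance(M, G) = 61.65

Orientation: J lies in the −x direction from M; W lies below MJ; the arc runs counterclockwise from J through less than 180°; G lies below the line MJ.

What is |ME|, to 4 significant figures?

65.55

M is at the origin; MJ is horizontal with |MJ| = 54.9 and J on the −x side, so J = (-54.90, 0.000). A1 meets MJ tangentially, so WJ is at right angles to MJ, so W = J + (0, -10.4) = (-54.90, -10.40). Since WE ⟂ EG (tangency), |WG| = √(10.4² + 22.7²) = 24.97 regardless of where E sits on A1. So G lies on both circle(M, 61.65) and circle(W, 24.97); the below-MJ intersection is G = (-50.74, -35.02). E is the foot of the tangent from G: E = (-63.50, -16.25).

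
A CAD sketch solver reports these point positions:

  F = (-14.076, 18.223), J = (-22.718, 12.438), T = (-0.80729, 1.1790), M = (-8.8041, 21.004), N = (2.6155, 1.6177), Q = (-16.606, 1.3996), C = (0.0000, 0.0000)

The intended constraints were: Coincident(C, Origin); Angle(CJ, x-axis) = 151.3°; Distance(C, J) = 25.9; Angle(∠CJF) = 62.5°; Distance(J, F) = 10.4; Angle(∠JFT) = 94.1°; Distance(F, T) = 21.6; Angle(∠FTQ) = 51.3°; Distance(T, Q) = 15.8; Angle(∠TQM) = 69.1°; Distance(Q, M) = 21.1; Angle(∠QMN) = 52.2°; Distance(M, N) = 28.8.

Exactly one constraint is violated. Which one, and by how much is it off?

Distance(M, N) = 28.8 — off by 6.30.

C = (0.00, 0.00) ✓; CJ at 151.3° ✓; |CJ| = 25.90 ✓; ∠CJF = 62.50° ✓; |JF| = 10.40 ✓; ∠JFT = 94.10° ✓; |FT| = 21.60 ✓; ∠FTQ = 51.30° ✓; |TQ| = 15.80 ✓; ∠TQM = 69.10° ✓; |QM| = 21.10 ✓; ∠QMN = 52.20° ✓; |MN| = 22.50 ✗.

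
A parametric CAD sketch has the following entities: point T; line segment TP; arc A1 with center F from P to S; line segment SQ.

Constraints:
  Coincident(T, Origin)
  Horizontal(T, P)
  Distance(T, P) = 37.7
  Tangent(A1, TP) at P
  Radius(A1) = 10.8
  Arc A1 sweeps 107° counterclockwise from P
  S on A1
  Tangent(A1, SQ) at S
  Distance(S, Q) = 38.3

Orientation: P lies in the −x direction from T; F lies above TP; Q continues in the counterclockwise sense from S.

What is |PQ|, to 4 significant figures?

50.59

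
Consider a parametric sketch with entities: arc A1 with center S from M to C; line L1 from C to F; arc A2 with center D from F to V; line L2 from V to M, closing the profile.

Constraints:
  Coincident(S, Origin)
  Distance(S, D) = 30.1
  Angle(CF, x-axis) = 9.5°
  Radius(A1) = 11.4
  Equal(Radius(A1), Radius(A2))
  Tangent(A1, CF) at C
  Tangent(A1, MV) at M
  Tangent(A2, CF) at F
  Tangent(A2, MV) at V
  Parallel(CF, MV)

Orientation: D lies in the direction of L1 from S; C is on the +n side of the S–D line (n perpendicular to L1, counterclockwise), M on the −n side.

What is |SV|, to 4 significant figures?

32.19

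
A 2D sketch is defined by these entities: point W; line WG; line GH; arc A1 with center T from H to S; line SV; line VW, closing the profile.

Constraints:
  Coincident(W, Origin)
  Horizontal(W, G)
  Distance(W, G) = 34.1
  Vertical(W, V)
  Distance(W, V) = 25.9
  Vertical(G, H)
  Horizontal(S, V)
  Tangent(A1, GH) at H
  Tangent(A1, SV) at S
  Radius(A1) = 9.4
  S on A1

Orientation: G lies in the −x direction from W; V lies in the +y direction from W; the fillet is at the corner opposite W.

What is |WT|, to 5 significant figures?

29.704

W is at the origin; WG is horizontal with |WG| = 34.1 and G on the −x side, so G = (-34.100, 0.0000). W and V share the same x with |WV| = 25.9 and V on the +y side, so V = (0.0000, 25.900). The virtual corner opposite W is at (-34.100, 25.900). Since A1 is tangent to GH there, TH ⟂ GH and the tangent condition forces TS to be normal to SV, with radius 9.4, so the center T sits 9.4 in from both sides at T = (-24.700, 16.500). Then |WT| = |T − W| = 29.704.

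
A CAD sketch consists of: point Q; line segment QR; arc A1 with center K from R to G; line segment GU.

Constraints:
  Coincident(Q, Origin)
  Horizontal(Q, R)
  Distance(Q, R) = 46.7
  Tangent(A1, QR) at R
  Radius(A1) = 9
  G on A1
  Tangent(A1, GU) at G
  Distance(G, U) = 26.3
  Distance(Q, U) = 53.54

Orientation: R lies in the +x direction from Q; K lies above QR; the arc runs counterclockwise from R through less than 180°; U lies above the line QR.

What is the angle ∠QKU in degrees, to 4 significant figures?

86.36°

Q is at the origin; Q and R share the same y with |QR| = 46.7 and R on the +x side, so R = (46.70, 0.000). The tangent condition forces KR to be normal to QR, so K = R + (0, 9) = (46.70, 9.000). Since KG ⟂ GU (tangency), |KU| = √(9.0² + 26.3²) = 27.80 regardless of where G sits on A1. So U lies on both circle(Q, 53.54) and circle(K, 27.80); the above-QR intersection is U = (39.72, 35.91). G is the foot of the tangent from U: G = (54.21, 13.96).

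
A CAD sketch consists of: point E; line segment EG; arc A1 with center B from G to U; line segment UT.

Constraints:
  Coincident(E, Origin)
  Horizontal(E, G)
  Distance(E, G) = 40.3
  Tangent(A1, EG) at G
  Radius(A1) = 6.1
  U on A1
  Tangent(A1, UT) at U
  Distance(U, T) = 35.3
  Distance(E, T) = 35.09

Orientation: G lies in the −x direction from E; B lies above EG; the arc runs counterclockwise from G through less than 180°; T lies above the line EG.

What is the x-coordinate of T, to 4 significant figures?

-15.18

Checks: ∠(BG, GE) = 90.00° ✓; |BU| = 6.100 ✓; ∠(BU, UT) = 90.00° ✓; |UT| = 35.30 ✓; |ET| = 35.09 ✓.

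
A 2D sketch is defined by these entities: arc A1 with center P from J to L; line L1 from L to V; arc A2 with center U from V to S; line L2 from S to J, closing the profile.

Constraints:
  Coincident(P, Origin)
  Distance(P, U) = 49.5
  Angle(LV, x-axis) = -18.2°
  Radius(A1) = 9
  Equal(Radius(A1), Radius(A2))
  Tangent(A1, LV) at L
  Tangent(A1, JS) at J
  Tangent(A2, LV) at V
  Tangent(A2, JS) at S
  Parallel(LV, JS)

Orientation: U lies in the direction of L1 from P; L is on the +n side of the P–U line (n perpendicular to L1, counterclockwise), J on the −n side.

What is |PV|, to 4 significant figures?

50.31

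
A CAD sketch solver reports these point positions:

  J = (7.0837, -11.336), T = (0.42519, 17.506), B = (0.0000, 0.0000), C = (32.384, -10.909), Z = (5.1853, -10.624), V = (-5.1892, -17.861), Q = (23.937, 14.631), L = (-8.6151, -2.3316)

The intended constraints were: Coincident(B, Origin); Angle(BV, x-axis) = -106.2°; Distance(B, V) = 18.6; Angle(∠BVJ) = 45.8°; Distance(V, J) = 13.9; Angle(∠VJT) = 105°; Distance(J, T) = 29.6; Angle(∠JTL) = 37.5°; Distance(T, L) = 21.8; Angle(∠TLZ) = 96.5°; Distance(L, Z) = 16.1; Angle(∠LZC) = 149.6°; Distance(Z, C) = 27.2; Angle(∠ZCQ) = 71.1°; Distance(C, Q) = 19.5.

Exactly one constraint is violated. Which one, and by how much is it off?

Distance(C, Q) = 19.5 — off by 7.40.

B = (0.00, 0.00) ✓; BV at -106.2° ✓; |BV| = 18.60 ✓; ∠BVJ = 45.80° ✓; |VJ| = 13.90 ✓; ∠VJT = 105.0° ✓; |JT| = 29.60 ✓; ∠JTL = 37.50° ✓; |TL| = 21.80 ✓; ∠TLZ = 96.50° ✓; |LZ| = 16.10 ✓; ∠LZC = 149.6° ✓; |ZC| = 27.20 ✓; ∠ZCQ = 71.10° ✓; |CQ| = 26.90 ✗.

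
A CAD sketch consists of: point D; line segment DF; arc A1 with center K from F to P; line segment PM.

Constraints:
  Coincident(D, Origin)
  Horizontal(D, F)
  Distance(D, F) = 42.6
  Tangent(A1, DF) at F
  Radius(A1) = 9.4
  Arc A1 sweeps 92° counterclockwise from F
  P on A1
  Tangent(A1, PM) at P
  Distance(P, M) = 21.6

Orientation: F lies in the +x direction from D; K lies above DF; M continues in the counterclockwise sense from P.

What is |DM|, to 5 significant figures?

60.052

On A1, F sits at bearing -90° from K; a 92° counterclockwise sweep puts P at bearing 2°, so P = K + 9.4·(cos 2°, sin 2°) = (51.994, 9.7281). A1 meets PM tangentially, so KP is at right angles to PM, so PM runs along (−sin 2°, cos 2°); with |PM| = 21.6, M = (51.240, 31.315). Then |DM| = |M − D| = 60.052.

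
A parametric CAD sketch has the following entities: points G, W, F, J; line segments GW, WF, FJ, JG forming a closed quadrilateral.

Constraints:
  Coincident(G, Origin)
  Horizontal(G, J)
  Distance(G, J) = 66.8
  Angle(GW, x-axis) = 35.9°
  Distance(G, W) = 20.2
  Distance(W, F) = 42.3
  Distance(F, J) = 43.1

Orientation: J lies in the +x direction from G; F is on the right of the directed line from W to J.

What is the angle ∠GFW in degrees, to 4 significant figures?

27.47°

Checks: |WF| = 42.30 ✓; |FJ| = 43.10 ✓.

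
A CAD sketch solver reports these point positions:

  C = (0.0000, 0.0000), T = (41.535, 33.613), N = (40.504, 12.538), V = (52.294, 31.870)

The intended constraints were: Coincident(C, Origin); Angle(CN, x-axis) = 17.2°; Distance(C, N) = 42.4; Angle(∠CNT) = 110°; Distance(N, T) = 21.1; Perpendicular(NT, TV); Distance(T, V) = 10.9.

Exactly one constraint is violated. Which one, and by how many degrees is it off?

Perpendicular(NT, TV) — off by 6.40°.

C = (0.00, 0.00) ✓; CN at 17.20° ✓; |CN| = 42.40 ✓; ∠CNT = 110.0° ✓; |NT| = 21.10 ✓; ∠(NT, TV) = 96.40° ✗; |TV| = 10.90 ✓.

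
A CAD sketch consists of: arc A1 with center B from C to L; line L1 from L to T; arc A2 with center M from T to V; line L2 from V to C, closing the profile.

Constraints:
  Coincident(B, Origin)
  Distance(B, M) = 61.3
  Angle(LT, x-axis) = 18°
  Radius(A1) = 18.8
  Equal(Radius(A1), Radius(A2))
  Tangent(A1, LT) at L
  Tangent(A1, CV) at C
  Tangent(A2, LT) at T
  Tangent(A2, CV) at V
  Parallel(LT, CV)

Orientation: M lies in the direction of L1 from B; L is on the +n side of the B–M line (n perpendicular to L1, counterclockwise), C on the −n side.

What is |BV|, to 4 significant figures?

64.12

Tangency of A1 to both parallel lines with radius 18.8 puts L and C at B ± 18.8·n: L = (-5.810, 17.88), C = (5.810, -17.88). Equal radii place T and V the same way about M: T = M + 18.8·n = (52.49, 36.82), V = M − 18.8·n = (64.11, 1.063). Then |BV| = |V − B| = 64.12.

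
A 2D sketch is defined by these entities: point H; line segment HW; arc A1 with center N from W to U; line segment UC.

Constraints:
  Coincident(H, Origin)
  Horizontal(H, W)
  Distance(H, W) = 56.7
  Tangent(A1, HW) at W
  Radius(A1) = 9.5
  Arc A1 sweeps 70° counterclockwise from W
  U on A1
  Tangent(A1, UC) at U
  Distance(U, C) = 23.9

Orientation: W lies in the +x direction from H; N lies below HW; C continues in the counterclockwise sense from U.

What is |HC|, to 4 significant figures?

48.91

H is at the origin; H and W share the same y with |HW| = 56.7 and W on the +x side, so W = (56.70, 0.000). A1 meets HW tangentially, so NW is at right angles to HW, so N = W + (0, -9.5) = (56.70, -9.500). On A1, W sits at bearing 90° from N; a 70° counterclockwise sweep puts U at bearing 160°, so U = N + 9.5·(cos 160°, sin 160°) = (47.77, -6.251). The tangent condition forces NU to be normal to UC, so UC runs along (−sin 160°, cos 160°); with |UC| = 23.9, C = (39.60, -28.71). Then |HC| = |C − H| = 48.91.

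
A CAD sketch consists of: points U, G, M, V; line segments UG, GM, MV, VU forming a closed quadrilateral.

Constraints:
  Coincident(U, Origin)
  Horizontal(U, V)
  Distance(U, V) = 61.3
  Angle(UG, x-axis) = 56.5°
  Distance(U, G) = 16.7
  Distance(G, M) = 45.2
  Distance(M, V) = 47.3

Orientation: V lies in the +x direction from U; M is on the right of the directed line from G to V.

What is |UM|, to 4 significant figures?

37.41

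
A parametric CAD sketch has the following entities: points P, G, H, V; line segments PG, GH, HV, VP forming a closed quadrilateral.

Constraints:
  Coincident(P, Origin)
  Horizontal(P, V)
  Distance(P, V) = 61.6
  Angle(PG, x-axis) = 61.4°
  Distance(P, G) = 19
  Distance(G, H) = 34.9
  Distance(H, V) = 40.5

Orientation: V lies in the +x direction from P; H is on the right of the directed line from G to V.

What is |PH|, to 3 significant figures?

28.2

Checks: P.y = 0.00, V.y = 0.00 ✓; |GH| = 34.90 ✓; |HV| = 40.50 ✓.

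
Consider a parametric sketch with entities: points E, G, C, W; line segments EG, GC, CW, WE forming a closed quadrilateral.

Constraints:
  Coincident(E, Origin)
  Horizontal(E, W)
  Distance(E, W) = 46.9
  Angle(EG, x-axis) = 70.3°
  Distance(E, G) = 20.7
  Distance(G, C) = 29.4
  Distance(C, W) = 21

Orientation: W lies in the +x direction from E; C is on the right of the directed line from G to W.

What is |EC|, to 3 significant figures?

26.2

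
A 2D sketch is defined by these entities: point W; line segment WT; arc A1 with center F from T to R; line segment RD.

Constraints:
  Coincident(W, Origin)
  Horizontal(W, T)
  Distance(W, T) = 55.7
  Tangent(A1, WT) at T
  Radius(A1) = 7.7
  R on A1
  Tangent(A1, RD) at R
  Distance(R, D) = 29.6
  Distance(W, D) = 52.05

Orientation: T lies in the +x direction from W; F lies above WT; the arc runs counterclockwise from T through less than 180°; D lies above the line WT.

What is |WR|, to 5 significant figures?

62.449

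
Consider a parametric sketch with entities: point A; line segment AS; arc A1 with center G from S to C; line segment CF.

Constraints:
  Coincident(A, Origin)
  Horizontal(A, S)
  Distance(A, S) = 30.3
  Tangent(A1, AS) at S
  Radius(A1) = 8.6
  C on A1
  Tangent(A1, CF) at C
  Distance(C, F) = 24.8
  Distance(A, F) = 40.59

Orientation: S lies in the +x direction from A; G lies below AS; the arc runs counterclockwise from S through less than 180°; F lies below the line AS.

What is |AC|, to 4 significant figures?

23.47

Checks: A = (0.00, 0.00) ✓; |GC| = 8.600 ✓; ∠(GC, CF) = 90.00° ✓; |CF| = 24.80 ✓; |AF| = 40.59 ✓.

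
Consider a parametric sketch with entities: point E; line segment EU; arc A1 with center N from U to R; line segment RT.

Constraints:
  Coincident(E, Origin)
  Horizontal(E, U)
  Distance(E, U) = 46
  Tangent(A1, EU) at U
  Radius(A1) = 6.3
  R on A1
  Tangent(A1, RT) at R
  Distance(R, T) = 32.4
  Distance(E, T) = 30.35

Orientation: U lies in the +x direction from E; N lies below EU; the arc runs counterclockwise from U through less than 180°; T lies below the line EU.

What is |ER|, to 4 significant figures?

41.67

E is at the origin; E and U share the same y with |EU| = 46.0 and U on the +x side, so U = (46.00, 0.000). A1 meets EU tangentially, so NU is at right angles to EU, so N = U + (0, -6.3) = (46.00, -6.300). Since NR ⟂ RT (tangency), |NT| = √(6.3² + 32.4²) = 33.01 regardless of where R sits on A1. So T lies on both circle(E, 30.35) and circle(N, 33.01); the below-EU intersection is T = (18.28, -24.22). R is the foot of the tangent from T: R = (41.63, -1.760).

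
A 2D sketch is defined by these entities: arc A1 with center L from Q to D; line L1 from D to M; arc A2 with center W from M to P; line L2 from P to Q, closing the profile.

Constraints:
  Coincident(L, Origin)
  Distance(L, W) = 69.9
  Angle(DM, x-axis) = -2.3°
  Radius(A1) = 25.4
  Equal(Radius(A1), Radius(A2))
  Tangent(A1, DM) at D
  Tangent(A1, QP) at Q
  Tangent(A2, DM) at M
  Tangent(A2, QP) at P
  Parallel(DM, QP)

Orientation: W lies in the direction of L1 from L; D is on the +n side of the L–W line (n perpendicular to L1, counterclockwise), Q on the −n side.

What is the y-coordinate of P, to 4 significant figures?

-28.18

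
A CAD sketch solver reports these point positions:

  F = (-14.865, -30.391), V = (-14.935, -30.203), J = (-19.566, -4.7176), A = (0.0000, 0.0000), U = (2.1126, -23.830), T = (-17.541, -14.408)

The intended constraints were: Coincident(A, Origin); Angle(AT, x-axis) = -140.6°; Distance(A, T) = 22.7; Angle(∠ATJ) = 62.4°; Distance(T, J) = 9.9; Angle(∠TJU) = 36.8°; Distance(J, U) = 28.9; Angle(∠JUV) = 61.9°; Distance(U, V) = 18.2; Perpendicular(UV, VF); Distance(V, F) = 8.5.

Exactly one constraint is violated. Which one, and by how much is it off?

Distance(V, F) = 8.5 — off by 8.30.

A = (0.00, 0.00) ✓; AT at -140.6° ✓; |AT| = 22.70 ✓; ∠ATJ = 62.40° ✓; |TJ| = 9.900 ✓; ∠TJU = 36.80° ✓; |JU| = 28.90 ✓; ∠JUV = 61.90° ✓; |UV| = 18.20 ✓; ∠(UV, VF) = 89.92° ✓; |VF| = 0.2006 ✗.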